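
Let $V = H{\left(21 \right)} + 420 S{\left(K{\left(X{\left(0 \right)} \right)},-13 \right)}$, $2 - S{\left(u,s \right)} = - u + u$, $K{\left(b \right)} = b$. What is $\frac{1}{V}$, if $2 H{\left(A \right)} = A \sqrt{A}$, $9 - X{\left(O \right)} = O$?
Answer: $\frac{160}{133959} - \frac{2 \sqrt{21}}{133959} \approx 0.001126$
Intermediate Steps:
$X{\left(O \right)} = 9 - O$
$H{\left(A \right)} = \frac{A^{\frac{3}{2}}}{2}$ ($H{\left(A \right)} = \frac{A \sqrt{A}}{2} = \frac{A^{\frac{3}{2}}}{2}$)
$S{\left(u,s \right)} = 2$ ($S{\left(u,s \right)} = 2 - \left(- u + u\right) = 2 - 0 = 2 + 0 = 2$)
$V = 840 + \frac{21 \sqrt{21}}{2}$ ($V = \frac{21^{\frac{3}{2}}}{2} + 420 \cdot 2 = \frac{21 \sqrt{21}}{2} + 840 = 840 + \frac{21 \sqrt{21}}{2} \approx 888.12$)
$\frac{1}{V} = \frac{1}{840 + \frac{21 \sqrt{21}}{2}}$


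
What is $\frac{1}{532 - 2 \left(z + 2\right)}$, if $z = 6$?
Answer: $\frac{1}{516} \approx 0.001938$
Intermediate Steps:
$\frac{1}{532 - 2 \left(z + 2\right)} = \frac{1}{532 - 2 \left(6 + 2\right)} = \frac{1}{532 - 16} = \frac{1}{516}$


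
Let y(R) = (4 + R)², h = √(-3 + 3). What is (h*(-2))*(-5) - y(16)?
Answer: -400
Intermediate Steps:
h = 0 (h = √0 = 0)
(h*(-2))*(-5) - y(16) = (0*(-2))*(-5) - (4 + 16)² = 0*(-5) - 1*20² = 0 - 1*400 = 0 - 400 = -400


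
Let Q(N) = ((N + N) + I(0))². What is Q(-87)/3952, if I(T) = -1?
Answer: 30625/3952 ≈ 7.7492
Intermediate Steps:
Q(N) = (-1 + 2*N)² (Q(N) = ((N + N) - 1)² = (2*N - 1)² = (-1 + 2*N)²)
Q(-87)/3952 = (-1 + 2*(-87))²/3952 = (-1 - 174)²*(1/3952) = (-175)²*(1/3952) = 30625*(1/3952) = 30625/3952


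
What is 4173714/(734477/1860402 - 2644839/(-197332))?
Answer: 766120362948180648/2532699790321 ≈ 3.0249e+5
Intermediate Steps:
4173714/(734477/1860402 - 2644839/(-197332)) = 4173714/(734477*(1/1860402) - 2644839*(-1/197332)) = 4173714/(734477/1860402 + 2644839/197332) = 4173714/(2532699790321/183558423732) = 4173714*(183558423732/2532699790321) = 766120362948180648/2532699790321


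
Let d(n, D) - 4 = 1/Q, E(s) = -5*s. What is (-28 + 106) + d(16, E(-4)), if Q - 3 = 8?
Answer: 903/11 ≈ 82.091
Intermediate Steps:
Q = 11 (Q = 3 + 8 = 11)
d(n, D) = 45/11 (d(n, D) = 4 + 1/11 = 45/11)
(-28 + 106) + d(16, E(-4)) = (-28 + 106) + 45/11 = 78 + 45/11 = 903/11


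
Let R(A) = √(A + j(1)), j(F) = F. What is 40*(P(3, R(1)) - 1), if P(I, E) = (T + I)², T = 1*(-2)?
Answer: 0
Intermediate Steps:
T = -2
R(A) = √(1 + A) (R(A) = √(A + 1) = √(1 + A))
P(I, E) = (-2 + I)²
40*(P(3, R(1)) - 1) = 40*((-2 + 3)² - 1) = 40*(1² - 1) = 40*(1 - 1) = 40*0 = 0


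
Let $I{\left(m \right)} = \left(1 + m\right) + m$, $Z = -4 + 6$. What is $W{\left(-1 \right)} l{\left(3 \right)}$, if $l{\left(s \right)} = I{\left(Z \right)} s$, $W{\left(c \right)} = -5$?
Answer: $-75$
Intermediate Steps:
$Z = 2$
$I{\left(m \right)} = 1 + 2 m$
$l{\left(s \right)} = 5 s$ ($l{\left(s \right)} = \left(1 + 2 \cdot 2\right) s = \left(1 + 4\right) s = 5 s$)
$W{\left(-1 \right)} l{\left(3 \right)} = - 5 \cdot 5 \cdot 3 = \left(-5\right) 15 = -75$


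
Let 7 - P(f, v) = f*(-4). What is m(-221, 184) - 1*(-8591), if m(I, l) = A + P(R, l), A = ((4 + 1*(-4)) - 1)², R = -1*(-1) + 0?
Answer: 8603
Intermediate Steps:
R = 1 (R = 1 + 0 = 1)
P(f, v) = 7 + 4*f (P(f, v) = 7 - f*(-4) = 7 - (-4)*f = 7 + 4*f)
A = 1 (A = ((4 - 4) - 1)² = (0 - 1)² = (-1)² = 1)
m(I, l) = 12 (m(I, l) = 1 + (7 + 4*1) = 1 + (7 + 4) = 1 + 11 = 12)
m(-221, 184) - 1*(-8591) = 12 - 1*(-8591) = 12 + 8591 = 8603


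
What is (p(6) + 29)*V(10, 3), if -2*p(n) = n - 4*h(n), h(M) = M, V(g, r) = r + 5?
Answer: 304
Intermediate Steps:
V(g, r) = 5 + r
p(n) = 3*n/2 (p(n) = -(n - 4*n)/2 = -(-3)*n/2 = 3*n/2)
(p(6) + 29)*V(10, 3) = ((3/2)*6 + 29)*(5 + 3) = (9 + 29)*8 = 38*8 = 304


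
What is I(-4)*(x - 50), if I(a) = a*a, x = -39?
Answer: -1424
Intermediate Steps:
I(a) = a²
I(-4)*(x - 50) = (-4)²*(-39 - 50) = 16*(-89) = -1424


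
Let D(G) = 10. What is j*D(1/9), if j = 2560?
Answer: 25600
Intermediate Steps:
j*D(1/9) = 2560*10 = 25600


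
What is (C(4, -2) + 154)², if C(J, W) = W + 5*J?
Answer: 29584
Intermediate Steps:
(C(4, -2) + 154)² = ((-2 + 5*4) + 154)² = ((-2 + 20) + 154)² = (18 + 154)² = 172² = 29584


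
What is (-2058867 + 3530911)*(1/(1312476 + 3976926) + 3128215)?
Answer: 12178504615096119482/2644701 ≈ 4.6049e+12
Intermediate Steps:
(-2058867 + 3530911)*(1/(1312476 + 3976926) + 3128215) = 1472044*(1/5289402 + 3128215) = 1472044*(16546386677431/5289402) = 12178504615096119482/2644701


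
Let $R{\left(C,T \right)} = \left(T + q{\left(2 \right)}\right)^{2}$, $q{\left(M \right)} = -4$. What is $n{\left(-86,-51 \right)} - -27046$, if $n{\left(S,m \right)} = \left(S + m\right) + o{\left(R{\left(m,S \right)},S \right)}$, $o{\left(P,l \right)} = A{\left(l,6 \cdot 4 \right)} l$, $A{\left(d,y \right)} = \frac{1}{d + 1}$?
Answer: $\frac{2287351}{85} \approx 26910.0$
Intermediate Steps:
$A{\left(d,y \right)} = \frac{1}{1 + d}$
$R{\left(C,T \right)} = \left(-4 + T\right)^{2}$ ($R{\left(C,T \right)} = \left(T - 4\right)^{2} = \left(-4 + T\right)^{2}$)
$o{\left(P,l \right)} = \frac{l}{1 + l}$
$n{\left(S,m \right)} = S + m + \frac{S}{1 + S}$ ($n{\left(S,m \right)} = \left(S + m\right) + \frac{S}{1 + S} = S + m + \frac{S}{1 + S}$)
$n{\left(-86,-51 \right)} - -27046 = \frac{-86 + \left(1 - 86\right) \left(-86 - 51\right)}{1 - 86} - -27046 = \frac{-86 - -11645}{-85} + 27046 = - \frac{-86 + 11645}{85} + 27046 = \left(- \frac{1}{85}\right) 11559 + 27046 = - \frac{11559}{85} + 27046 = \frac{2287351}{85}$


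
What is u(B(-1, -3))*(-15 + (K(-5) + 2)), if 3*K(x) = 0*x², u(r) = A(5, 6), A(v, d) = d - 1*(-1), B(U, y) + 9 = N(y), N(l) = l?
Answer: -91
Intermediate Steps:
B(U, y) = -9 + y
A(v, d) = 1 + d (A(v, d) = d + 1 = 1 + d)
u(r) = 7 (u(r) = 1 + 6 = 7)
K(x) = 0 (K(x) = (0*x²)/3 = (⅓)*0 = 0)
u(B(-1, -3))*(-15 + (K(-5) + 2)) = 7*(-15 + (0 + 2)) = 7*(-15 + 2) = 7*(-13) = -91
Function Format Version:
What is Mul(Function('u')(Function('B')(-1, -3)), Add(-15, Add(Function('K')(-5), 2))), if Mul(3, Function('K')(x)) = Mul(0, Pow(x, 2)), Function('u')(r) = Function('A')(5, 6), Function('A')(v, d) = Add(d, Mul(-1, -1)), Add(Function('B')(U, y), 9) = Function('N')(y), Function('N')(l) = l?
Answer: -91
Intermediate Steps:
Function('B')(U, y) = Add(-9, y)
Function('A')(v, d) = Add(1, d) (Function('A')(v, d) = Add(d, 1) = Add(1, d))
Function('u')(r) = 7 (Function('u')(r) = Add(1, 6) = 7)
Function('K')(x) = 0 (Function('K')(x) = Mul(Rational(1, 3), Mul(0, Pow(x, 2))) = Mul(Rational(1, 3), 0) = 0)
Mul(Function('u')(Function('B')(-1, -3)), Add(-15, Add(Function('K')(-5), 2))) = Mul(7, Add(-15, Add(0, 2))) = Mul(7, Add(-15, 2)) = Mul(7, -13) = -91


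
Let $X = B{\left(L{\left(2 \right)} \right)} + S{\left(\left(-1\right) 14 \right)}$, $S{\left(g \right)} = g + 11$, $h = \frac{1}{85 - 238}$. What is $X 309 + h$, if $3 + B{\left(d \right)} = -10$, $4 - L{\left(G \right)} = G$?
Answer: $- \frac{756433}{153} \approx -4944.0$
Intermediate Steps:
$L{\left(G \right)} = 4 - G$
$B{\left(d \right)} = -13$ ($B{\left(d \right)} = -3 - 10 = -13$)
$h = - \frac{1}{153}$ ($h = \frac{1}{-153} = - \frac{1}{153} \approx -0.0065359$)
$S{\left(g \right)} = 11 + g$
$X = -16$ ($X = -13 + \left(11 - 14\right) = -13 - 3 = -16$)
$X 309 + h = \left(-16\right) 309 - \frac{1}{153} = -4944 - \frac{1}{153} = - \frac{756433}{153}$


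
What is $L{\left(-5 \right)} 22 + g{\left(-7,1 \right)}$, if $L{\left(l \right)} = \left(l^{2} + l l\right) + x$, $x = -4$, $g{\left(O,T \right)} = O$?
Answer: $1005$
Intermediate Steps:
$L{\left(l \right)} = -4 + 2 l^{2}$ ($L{\left(l \right)} = \left(l^{2} + l l\right) - 4 = \left(l^{2} + l^{2}\right) - 4 = 2 l^{2} - 4 = -4 + 2 l^{2}$)
$L{\left(-5 \right)} 22 + g{\left(-7,1 \right)} = \left(-4 + 2 \left(-5\right)^{2}\right) 22 - 7 = \left(-4 + 2 \cdot 25\right) 22 - 7 = \left(-4 + 50\right) 22 - 7 = 46 \cdot 22 - 7 = 1012 - 7 = 1005$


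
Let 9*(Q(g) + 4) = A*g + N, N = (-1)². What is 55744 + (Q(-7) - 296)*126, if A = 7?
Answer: 17272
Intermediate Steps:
N = 1
Q(g) = -35/9 + 7*g/9 (Q(g) = -4 + (7*g + 1)/9 = -4 + (1 + 7*g)/9 = -4 + (⅑ + 7*g/9) = -35/9 + 7*g/9)
55744 + (Q(-7) - 296)*126 = 55744 + ((-35/9 + (7/9)*(-7)) - 296)*126 = 55744 + ((-35/9 - 49/9) - 296)*126 = 55744 + (-28/3 - 296)*126 = 55744 - 916/3*126 = 55744 - 38472 = 17272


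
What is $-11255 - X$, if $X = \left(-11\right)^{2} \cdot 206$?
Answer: $-36181$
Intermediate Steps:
$X = 24926$ ($X = 121 \cdot 206 = 24926$)
$-11255 - X = -11255 - 24926 = -36181$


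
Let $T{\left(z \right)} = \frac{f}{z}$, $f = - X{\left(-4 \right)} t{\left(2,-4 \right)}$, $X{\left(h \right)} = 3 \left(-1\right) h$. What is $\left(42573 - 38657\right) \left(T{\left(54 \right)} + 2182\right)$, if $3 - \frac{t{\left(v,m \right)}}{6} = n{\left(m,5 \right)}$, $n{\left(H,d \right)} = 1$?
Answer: $\frac{25602808}{3} \approx 8.5343 \cdot 10^{6}$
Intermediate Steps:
$t{\left(v,m \right)} = 12$ ($t{\left(v,m \right)} = 18 - 6 = 12$)
$X{\left(h \right)} = - 3 h$
$f = -144$ ($f = - \left(-3\right) \left(-4\right) 12 = \left(-1\right) 12 \cdot 12 = \left(-12\right) 12 = -144$)
$T{\left(z \right)} = - \frac{144}{z}$
$\left(42573 - 38657\right) \left(T{\left(54 \right)} + 2182\right) = \left(42573 - 38657\right) \left(- \frac{144}{54} + 2182\right) = 3916 \left(\left(-144\right) \frac{1}{54} + 2182\right) = 3916 \left(- \frac{8}{3} + 2182\right) = 3916 \cdot \frac{6538}{3} = \frac{25602808}{3}$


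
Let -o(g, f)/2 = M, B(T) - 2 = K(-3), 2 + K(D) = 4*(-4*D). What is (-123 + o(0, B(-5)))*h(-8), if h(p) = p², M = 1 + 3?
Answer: -8384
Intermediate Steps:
K(D) = -2 - 16*D (K(D) = -2 + 4*(-4*D) = -2 - 16*D)
B(T) = 48 (B(T) = 2 + (-2 - 16*(-3)) = 2 + (-2 + 48) = 2 + 46 = 48)
M = 4
o(g, f) = -8 (o(g, f) = -2*4 = -8)
(-123 + o(0, B(-5)))*h(-8) = (-123 - 8)*(-8)² = -131*64 = -8384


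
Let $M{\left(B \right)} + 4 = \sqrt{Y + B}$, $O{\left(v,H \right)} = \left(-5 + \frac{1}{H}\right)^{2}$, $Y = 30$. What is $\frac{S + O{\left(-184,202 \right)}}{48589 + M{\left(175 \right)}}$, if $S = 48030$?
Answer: $\frac{464717705637}{469843533776} - \frac{1960834201 \sqrt{205}}{96317924424080} \approx 0.9888$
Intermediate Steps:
$M{\left(B \right)} = -4 + \sqrt{30 + B}$
$\frac{S + O{\left(-184,202 \right)}}{48589 + M{\left(175 \right)}} = \frac{48030 + \frac{\left(-1 + 5 \cdot 202\right)^{2}}{40804}}{48589 - \left(4 - \sqrt{30 + 175}\right)} = \frac{48030 + \frac{\left(-1 + 1010\right)^{2}}{40804}}{48589 - \left(4 - \sqrt{205}\right)} = \frac{48030 + \frac{1009^{2}}{40804}}{48585 + \sqrt{205}} = \frac{48030 + \frac{1}{40804} \cdot 1018081}{48585 + \sqrt{205}} = \frac{48030 + \frac{1018081}{40804}}{48585 + \sqrt{205}} = \frac{1960834201}{40804 \left(48585 + \sqrt{205}\right)}$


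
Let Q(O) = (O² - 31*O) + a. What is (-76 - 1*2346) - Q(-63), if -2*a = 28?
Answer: -8330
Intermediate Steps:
a = -14 (a = -½*28 = -14)
Q(O) = -14 + O² - 31*O (Q(O) = (O² - 31*O) - 14 = -14 + O² - 31*O)
(-76 - 1*2346) - Q(-63) = (-76 - 1*2346) - (-14 + (-63)² - 31*(-63)) = (-76 - 2346) - (-14 + 3969 + 1953) = -2422 - 1*5908 = -2422 - 5908 = -8330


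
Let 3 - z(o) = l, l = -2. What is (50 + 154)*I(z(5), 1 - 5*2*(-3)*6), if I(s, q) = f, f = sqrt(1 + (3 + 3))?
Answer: 204*sqrt(7) ≈ 539.73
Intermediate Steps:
z(o) = 5 (z(o) = 3 - 1*(-2) = 3 + 2 = 5)
f = sqrt(7) (f = sqrt(1 + 6) = sqrt(7) ≈ 2.6458)
I(s, q) = sqrt(7)
(50 + 154)*I(z(5), 1 - 5*2*(-3)*6) = (50 + 154)*sqrt(7) = 204*sqrt(7)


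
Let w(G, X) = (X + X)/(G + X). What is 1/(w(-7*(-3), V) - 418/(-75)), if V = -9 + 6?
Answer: 25/131 ≈ 0.19084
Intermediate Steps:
V = -3
w(G, X) = 2*X/(G + X) (w(G, X) = (2*X)/(G + X) = 2*X/(G + X))
1/(w(-7*(-3), V) - 418/(-75)) = 1/(2*(-3)/(-7*(-3) - 3) - 418/(-75)) = 1/(2*(-3)/(21 - 3) - 418*(-1/75)) = 1/(2*(-3)/18 + 418/75) = 1/(2*(-3)*(1/18) + 418/75) = 1/(-⅓ + 418/75) = 1/(131/25) = 25/131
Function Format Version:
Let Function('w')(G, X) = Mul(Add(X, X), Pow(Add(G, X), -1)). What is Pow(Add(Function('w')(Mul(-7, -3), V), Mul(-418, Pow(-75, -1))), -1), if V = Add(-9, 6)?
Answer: Rational(25, 131) ≈ 0.19084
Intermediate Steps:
V = -3
Function('w')(G, X) = Mul(2, X, Pow(Add(G, X), -1)) (Function('w')(G, X) = Mul(Mul(2, X), Pow(Add(G, X), -1)) = Mul(2, X, Pow(Add(G, X), -1)))
Pow(Add(Function('w')(Mul(-7, -3), V), Mul(-418, Pow(-75, -1))), -1) = Pow(Add(Mul(2, -3, Pow(Add(Mul(-7, -3), -3), -1)), Mul(-418, Pow(-75, -1))), -1) = Pow(Add(Mul(2, -3, Pow(Add(21, -3), -1)), Mul(-418, Rational(-1, 75))), -1) = Pow(Add(Mul(2, -3, Pow(18, -1)), Rational(418, 75)), -1) = Pow(Add(Mul(2, -3, Rational(1, 18)), Rational(418, 75)), -1) = Pow(Add(Rational(-1, 3), Rational(418, 75)), -1) = Pow(Rational(131, 25), -1) = Rational(25, 131)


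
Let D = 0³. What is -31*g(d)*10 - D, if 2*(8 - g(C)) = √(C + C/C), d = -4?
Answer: -2480 + 155*I*√3 ≈ -2480.0 + 268.47*I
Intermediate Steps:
D = 0
g(C) = 8 - √(1 + C)/2 (g(C) = 8 - √(C + C/C)/2 = 8 - √(C + 1)/2 = 8 - √(1 + C)/2)
-31*g(d)*10 - D = -31*(8 - √(1 - 4)/2)*10 - 1*0 = -31*(8 - I*√3/2)*10 + 0 = (-248 + 31*I*√3/2)*10 + 0 = (-2480 + 155*I*√3) + 0 = -2480 + 155*I*√3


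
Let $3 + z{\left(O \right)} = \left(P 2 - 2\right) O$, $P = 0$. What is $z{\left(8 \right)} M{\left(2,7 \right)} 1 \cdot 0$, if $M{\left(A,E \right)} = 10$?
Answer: $0$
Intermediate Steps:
$z{\left(O \right)} = -3 - 2 O$ ($z{\left(O \right)} = -3 + \left(0 \cdot 2 - 2\right) O = -3 + \left(0 - 2\right) O = -3 - 2 O$)
$z{\left(8 \right)} M{\left(2,7 \right)} 1 \cdot 0 = \left(-3 - 16\right) 10 \cdot 1 \cdot 0 = \left(-3 - 16\right) 10 \cdot 0 = \left(-19\right) 10 \cdot 0 = \left(-190\right) 0 = 0$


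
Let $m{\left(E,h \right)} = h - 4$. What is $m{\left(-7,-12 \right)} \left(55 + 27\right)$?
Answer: $-1312$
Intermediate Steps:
$m{\left(E,h \right)} = -4 + h$ ($m{\left(E,h \right)} = h - 4 = -4 + h$)
$m{\left(-7,-12 \right)} \left(55 + 27\right) = \left(-4 - 12\right) \left(55 + 27\right) = \left(-16\right) 82 = -1312$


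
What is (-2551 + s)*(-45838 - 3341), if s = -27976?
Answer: 1501287333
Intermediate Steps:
(-2551 + s)*(-45838 - 3341) = (-2551 - 27976)*(-45838 - 3341) = -30527*(-49179) = 1501287333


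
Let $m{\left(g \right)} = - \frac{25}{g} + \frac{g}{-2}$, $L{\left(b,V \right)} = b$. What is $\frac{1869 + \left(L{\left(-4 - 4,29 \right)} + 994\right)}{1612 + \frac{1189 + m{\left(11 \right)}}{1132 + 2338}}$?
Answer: $\frac{217950700}{123086067} \approx 1.7707$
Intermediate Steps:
$m{\left(g \right)} = - \frac{25}{g} - \frac{g}{2}$ ($m{\left(g \right)} = - \frac{25}{g} + g \left(- \frac{1}{2}\right) = - \frac{25}{g} - \frac{g}{2}$)
$\frac{1869 + \left(L{\left(-4 - 4,29 \right)} + 994\right)}{1612 + \frac{1189 + m{\left(11 \right)}}{1132 + 2338}} = \frac{1869 + \left(\left(-4 - 4\right) + 994\right)}{1612 + \frac{1189 - \left(\frac{11}{2} + \frac{25}{11}\right)}{1132 + 2338}} = \frac{1869 + \left(\left(-4 - 4\right) + 994\right)}{1612 + \frac{1189 - \frac{171}{22}}{3470}} = \frac{1869 + \left(-8 + 994\right)}{1612 + \left(1189 - \frac{171}{22}\right) \frac{1}{3470}} = \frac{1869 + 986}{1612 + \left(1189 - \frac{171}{22}\right) \frac{1}{3470}} = \frac{2855}{1612 + \frac{25987}{22} \cdot \frac{1}{3470}} = \frac{2855}{1612 + \frac{25987}{76340}} = \frac{2855}{\frac{123086067}{76340}} = 2855 \cdot \frac{76340}{123086067} = \frac{217950700}{123086067}$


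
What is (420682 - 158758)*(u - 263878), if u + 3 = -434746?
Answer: -182987178348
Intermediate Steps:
u = -434749 (u = -3 - 434746 = -434749)
(420682 - 158758)*(u - 263878) = (420682 - 158758)*(-434749 - 263878) = 261924*(-698627) = -182987178348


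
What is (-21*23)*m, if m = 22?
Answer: -10626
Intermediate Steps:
(-21*23)*m = -21*23*22 = -483*22 = -10626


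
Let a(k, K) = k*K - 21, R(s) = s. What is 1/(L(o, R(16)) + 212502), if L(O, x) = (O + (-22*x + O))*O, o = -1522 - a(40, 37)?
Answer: 1/19034536 ≈ 5.2536e-8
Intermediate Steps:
a(k, K) = -21 + K*k (a(k, K) = K*k - 21 = -21 + K*k)
o = -2981 (o = -1522 - (-21 + 37*40) = -1522 - (-21 + 1480) = -1522 - 1*1459 = -1522 - 1459 = -2981)
L(O, x) = O*(-22*x + 2*O) (L(O, x) = (O + (O - 22*x))*O = (-22*x + 2*O)*O = O*(-22*x + 2*O))
1/(L(o, R(16)) + 212502) = 1/(2*(-2981)*(-2981 - 11*16) + 212502) = 1/(2*(-2981)*(-2981 - 176) + 212502) = 1/(2*(-2981)*(-3157) + 212502) = 1/(18822034 + 212502) = 1/19034536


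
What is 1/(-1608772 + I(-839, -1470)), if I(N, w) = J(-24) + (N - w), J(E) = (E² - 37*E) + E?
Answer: -1/1606701 ≈ -6.2239e-7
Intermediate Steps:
J(E) = E² - 36*E
I(N, w) = 1440 + N - w (I(N, w) = -24*(-36 - 24) + (N - w) = -24*(-60) + (N - w) = 1440 + (N - w) = 1440 + N - w)
1/(-1608772 + I(-839, -1470)) = 1/(-1608772 + (1440 - 839 - 1*(-1470))) = 1/(-1608772 + (1440 - 839 + 1470)) = 1/(-1608772 + 2071) = 1/(-1606701) = -1/1606701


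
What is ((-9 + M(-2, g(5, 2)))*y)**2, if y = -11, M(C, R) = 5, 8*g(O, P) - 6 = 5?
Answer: 1936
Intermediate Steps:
g(O, P) = 11/8 (g(O, P) = 3/4 + (1/8)*5 = 3/4 + 5/8 = 11/8)
((-9 + M(-2, g(5, 2)))*y)**2 = ((-9 + 5)*(-11))**2 = (-4*(-11))**2 = 44**2 = 1936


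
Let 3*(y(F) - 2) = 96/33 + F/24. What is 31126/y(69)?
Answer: 8217264/1037 ≈ 7924.1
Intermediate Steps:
y(F) = 98/33 + F/72 (y(F) = 2 + (96/33 + F/24)/3 = 2 + (96*(1/33) + F*(1/24))/3 = 2 + (32/11 + F/24)/3 = 2 + (32/33 + F/72) = 98/33 + F/72)
31126/y(69) = 31126/(98/33 + (1/72)*69) = 31126/(98/33 + 23/24) = 31126/(1037/264) = 31126*(264/1037) = 8217264/1037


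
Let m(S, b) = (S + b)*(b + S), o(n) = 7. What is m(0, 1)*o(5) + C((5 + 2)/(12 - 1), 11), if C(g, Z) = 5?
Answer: 12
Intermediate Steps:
m(S, b) = (S + b)² (m(S, b) = (S + b)*(S + b) = (S + b)²)
m(0, 1)*o(5) + C((5 + 2)/(12 - 1), 11) = (0 + 1)²*7 + 5 = 1²*7 + 5 = 1*7 + 5 = 7 + 5 = 12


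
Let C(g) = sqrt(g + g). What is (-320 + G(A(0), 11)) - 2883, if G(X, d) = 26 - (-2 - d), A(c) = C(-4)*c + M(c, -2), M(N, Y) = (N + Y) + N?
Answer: -3164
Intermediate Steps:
M(N, Y) = Y + 2*N
C(g) = sqrt(2)*sqrt(g) (C(g) = sqrt(2*g) = sqrt(2)*sqrt(g))
A(c) = -2 + 2*c + 2*I*c*sqrt(2) (A(c) = (sqrt(2)*sqrt(-4))*c + (-2 + 2*c) = (sqrt(2)*(2*I))*c + (-2 + 2*c) = (2*I*sqrt(2))*c + (-2 + 2*c) = 2*I*c*sqrt(2) + (-2 + 2*c) = -2 + 2*c + 2*I*c*sqrt(2))
G(X, d) = 28 + d (G(X, d) = 26 + (2 + d) = 28 + d)
(-320 + G(A(0), 11)) - 2883 = (-320 + (28 + 11)) - 2883 = (-320 + 39) - 2883 = -281 - 2883 = -3164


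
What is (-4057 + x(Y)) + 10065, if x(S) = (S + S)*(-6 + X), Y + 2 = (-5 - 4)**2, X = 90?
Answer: 19280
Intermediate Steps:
Y = 79 (Y = -2 + (-5 - 4)**2 = -2 + (-9)**2 = -2 + 81 = 79)
x(S) = 168*S (x(S) = (S + S)*(-6 + 90) = (2*S)*84 = 168*S)
(-4057 + x(Y)) + 10065 = (-4057 + 168*79) + 10065 = (-4057 + 13272) + 10065 = 9215 + 10065 = 19280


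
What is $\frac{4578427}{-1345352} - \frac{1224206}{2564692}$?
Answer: $- \frac{3347310772499}{862603377896} \approx -3.8805$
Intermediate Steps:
$\frac{4578427}{-1345352} - \frac{1224206}{2564692} = 4578427 \left(- \frac{1}{1345352}\right) - \frac{612103}{1282346} = - \frac{4578427}{1345352} - \frac{612103}{1282346} = - \frac{3347310772499}{862603377896}$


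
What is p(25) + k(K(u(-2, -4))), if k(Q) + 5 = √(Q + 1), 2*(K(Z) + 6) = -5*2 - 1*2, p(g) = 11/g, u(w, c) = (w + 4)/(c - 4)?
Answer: -114/25 + I*√11 ≈ -4.56 + 3.3166*I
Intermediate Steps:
u(w, c) = (4 + w)/(-4 + c)
K(Z) = -12 (K(Z) = -6 + (-5*2 - 1*2)/2 = -6 + (-10 - 2)/2 = -6 + (½)*(-12) = -6 - 6 = -12)
k(Q) = -5 + √(1 + Q) (k(Q) = -5 + √(Q + 1) = -5 + √(1 + Q))
p(25) + k(K(u(-2, -4))) = 11/25 + (-5 + √(1 - 12)) = 11*(1/25) + (-5 + √(-11)) = 11/25 + (-5 + I*√11) = -114/25 + I*√11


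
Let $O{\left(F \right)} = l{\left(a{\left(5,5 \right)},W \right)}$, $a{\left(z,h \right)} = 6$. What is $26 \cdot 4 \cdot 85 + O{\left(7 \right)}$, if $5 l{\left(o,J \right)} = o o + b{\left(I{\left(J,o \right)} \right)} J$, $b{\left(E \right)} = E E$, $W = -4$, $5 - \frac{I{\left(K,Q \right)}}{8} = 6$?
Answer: $8796$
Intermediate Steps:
$I{\left(K,Q \right)} = -8$ ($I{\left(K,Q \right)} = 40 - 48 = -8$)
$b{\left(E \right)} = E^{2}$
$l{\left(o,J \right)} = \frac{o^{2}}{5} + \frac{64 J}{5}$ ($l{\left(o,J \right)} = \frac{o o + \left(-8\right)^{2} J}{5} = \frac{o^{2} + 64 J}{5} = \frac{o^{2}}{5} + \frac{64 J}{5}$)
$O{\left(F \right)} = -44$ ($O{\left(F \right)} = \frac{6^{2}}{5} + \frac{64}{5} \left(-4\right) = \frac{1}{5} \cdot 36 - \frac{256}{5} = \frac{36}{5} - \frac{256}{5} = -44$)
$26 \cdot 4 \cdot 85 + O{\left(7 \right)} = 26 \cdot 4 \cdot 85 - 44 = 104 \cdot 85 - 44 = 8840 - 44 = 8796$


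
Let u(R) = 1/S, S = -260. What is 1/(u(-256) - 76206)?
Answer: -260/19813561 ≈ -1.3122e-5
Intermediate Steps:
u(R) = -1/260 (u(R) = 1/(-260) = -1/260)
1/(u(-256) - 76206) = 1/(-1/260 - 76206) = 1/(-19813561/260) = -260/19813561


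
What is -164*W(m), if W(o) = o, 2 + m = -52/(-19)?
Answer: -2296/19 ≈ -120.84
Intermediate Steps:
m = 14/19 (m = -2 - 52/(-19) = -2 - 52*(-1/19) = -2 + 52/19 = 14/19 ≈ 0.73684)
-164*W(m) = -164*14/19 = -2296/19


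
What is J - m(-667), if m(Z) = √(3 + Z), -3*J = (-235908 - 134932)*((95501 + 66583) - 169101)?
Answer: -867394760 - 2*I*√166 ≈ -8.6739e+8 - 25.768*I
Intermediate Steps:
J = -867394760 (J = -(-235908 - 134932)*((95501 + 66583) - 169101)/3 = -(-370840)*(162084 - 169101)/3 = -(-370840)*(-7017)/3 = -⅓*2602184280 = -867394760)
J - m(-667) = -867394760 - √(3 - 667) = -867394760 - √(-664) = -867394760 - 2*I*√166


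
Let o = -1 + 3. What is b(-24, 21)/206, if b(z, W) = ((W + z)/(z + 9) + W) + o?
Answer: 58/515 ≈ 0.11262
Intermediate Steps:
o = 2
b(z, W) = 2 + W + (W + z)/(9 + z) (b(z, W) = ((W + z)/(z + 9) + W) + 2 = ((W + z)/(9 + z) + W) + 2 = (W + (W + z)/(9 + z)) + 2 = 2 + W + (W + z)/(9 + z))
b(-24, 21)/206 = ((18 + 3*(-24) + 10*21 + 21*(-24))/(9 - 24))/206 = ((18 - 72 + 210 - 504)/(-15))*(1/206) = -1/15*(-348)*(1/206) = (116/5)*(1/206) = 58/515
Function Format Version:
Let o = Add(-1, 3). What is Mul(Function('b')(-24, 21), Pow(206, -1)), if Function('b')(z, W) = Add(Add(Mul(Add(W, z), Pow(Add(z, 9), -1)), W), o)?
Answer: Rational(58, 515) ≈ 0.11262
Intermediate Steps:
o = 2
Function('b')(z, W) = Add(2, W, Mul(Pow(Add(9, z), -1), Add(W, z))) (Function('b')(z, W) = Add(Add(Mul(Add(W, z), Pow(Add(z, 9), -1)), W), 2) = Add(Add(Mul(Add(W, z), Pow(Add(9, z), -1)), W), 2) = Add(Add(Mul(Pow(Add(9, z), -1), Add(W, z)), W), 2) = Add(Add(W, Mul(Pow(Add(9, z), -1), Add(W, z))), 2) = Add(2, W, Mul(Pow(Add(9, z), -1), Add(W, z))))
Mul(Function('b')(-24, 21), Pow(206, -1)) = Mul(Mul(Pow(Add(9, -24), -1), Add(18, Mul(3, -24), Mul(10, 21), Mul(21, -24))), Pow(206, -1)) = Mul(Mul(Pow(-15, -1), Add(18, -72, 210, -504)), Rational(1, 206)) = Mul(Mul(Rational(-1, 15), -348), Rational(1, 206)) = Mul(Rational(116, 5), Rational(1, 206)) = Rational(58, 515)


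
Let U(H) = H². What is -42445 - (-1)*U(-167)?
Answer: -14556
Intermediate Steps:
-42445 - (-1)*U(-167) = -42445 - (-1)*(-167)² = -42445 - (-1)*27889 = -42445 - 1*(-27889) = -42445 + 27889 = -14556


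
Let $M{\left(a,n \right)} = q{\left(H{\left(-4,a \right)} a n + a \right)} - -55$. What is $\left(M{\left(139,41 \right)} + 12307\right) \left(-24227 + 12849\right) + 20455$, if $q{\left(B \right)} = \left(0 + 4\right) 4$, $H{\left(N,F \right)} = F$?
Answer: $-140816429$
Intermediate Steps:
$q{\left(B \right)} = 16$ ($q{\left(B \right)} = 4 \cdot 4 = 16$)
$M{\left(a,n \right)} = 71$ ($M{\left(a,n \right)} = 16 - -55 = 16 + 55 = 71$)
$\left(M{\left(139,41 \right)} + 12307\right) \left(-24227 + 12849\right) + 20455 = \left(71 + 12307\right) \left(-24227 + 12849\right) + 20455 = 12378 \left(-11378\right) + 20455 = -140836884 + 20455 = -140816429$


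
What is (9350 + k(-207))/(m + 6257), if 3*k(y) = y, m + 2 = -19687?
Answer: -9281/13432 ≈ -0.69096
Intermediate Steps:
m = -19689 (m = -2 - 19687 = -19689)
k(y) = y/3
(9350 + k(-207))/(m + 6257) = (9350 + (⅓)*(-207))/(-19689 + 6257) = (9350 - 69)/(-13432) = 9281*(-1/13432) = -9281/13432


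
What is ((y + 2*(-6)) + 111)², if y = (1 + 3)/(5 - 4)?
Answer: 10609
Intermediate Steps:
y = 4 (y = 4/1 = 4*1 = 4)
((y + 2*(-6)) + 111)² = ((4 + 2*(-6)) + 111)² = ((4 - 12) + 111)² = (-8 + 111)² = 103² = 10609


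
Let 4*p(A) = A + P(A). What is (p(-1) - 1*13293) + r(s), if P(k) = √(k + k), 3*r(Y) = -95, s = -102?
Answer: -159899/12 + I*√2/4 ≈ -13325.0 + 0.35355*I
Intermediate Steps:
r(Y) = -95/3 (r(Y) = (⅓)*(-95) = -95/3)
P(k) = √2*√k (P(k) = √(2*k) = √2*√k)
p(A) = A/4 + √2*√A/4 (p(A) = (A + √2*√A)/4 = A/4 + √2*√A/4)
(p(-1) - 1*13293) + r(s) = (((¼)*(-1) + √2*√(-1)/4) - 1*13293) - 95/3 = ((-¼ + √2*I/4) - 13293) - 95/3 = ((-¼ + I*√2/4) - 13293) - 95/3 = (-53173/4 + I*√2/4) - 95/3 = -159899/12 + I*√2/4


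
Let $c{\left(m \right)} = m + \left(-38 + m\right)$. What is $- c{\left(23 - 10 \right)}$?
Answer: $12$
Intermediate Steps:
$c{\left(m \right)} = -38 + 2 m$
$- c{\left(23 - 10 \right)} = - (-38 + 2 \left(23 - 10\right)) = - (-38 + 2 \cdot 13) = - (-38 + 26) = \left(-1\right) \left(-12\right) = 12$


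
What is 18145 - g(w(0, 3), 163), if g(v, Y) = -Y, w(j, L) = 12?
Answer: 18308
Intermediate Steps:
18145 - g(w(0, 3), 163) = 18145 - (-1)*163 = 18145 - 1*(-163) = 18145 + 163 = 18308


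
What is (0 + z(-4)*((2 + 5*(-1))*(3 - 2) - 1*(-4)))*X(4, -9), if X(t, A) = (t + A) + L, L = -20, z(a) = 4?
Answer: -100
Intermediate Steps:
X(t, A) = -20 + A + t (X(t, A) = (t + A) - 20 = (A + t) - 20 = -20 + A + t)
(0 + z(-4)*((2 + 5*(-1))*(3 - 2) - 1*(-4)))*X(4, -9) = (0 + 4*((2 + 5*(-1))*(3 - 2) - 1*(-4)))*(-20 - 9 + 4) = (0 + 4*((2 - 5)*1 + 4))*(-25) = (0 + 4*(-3*1 + 4))*(-25) = (0 + 4*(-3 + 4))*(-25) = (0 + 4*1)*(-25) = (0 + 4)*(-25) = 4*(-25) = -100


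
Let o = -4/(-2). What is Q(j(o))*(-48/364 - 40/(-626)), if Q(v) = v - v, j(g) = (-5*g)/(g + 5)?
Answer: 0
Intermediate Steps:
o = 2 (o = -4*(-½) = 2)
j(g) = -5*g/(5 + g) (j(g) = (-5*g)/(5 + g) = -5*g/(5 + g))
Q(v) = 0
Q(j(o))*(-48/364 - 40/(-626)) = 0*(-48/364 - 40/(-626)) = 0*(-48*1/364 - 40*(-1/626)) = 0*(-12/91 + 20/313) = 0*(-1936/28483) = 0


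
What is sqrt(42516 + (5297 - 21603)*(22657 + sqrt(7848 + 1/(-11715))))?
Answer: sqrt(-50697255186334350 - 191024790*sqrt(1077069122085))/11715 ≈ 19257.0*I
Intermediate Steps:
sqrt(42516 + (5297 - 21603)*(22657 + sqrt(7848 + 1/(-11715)))) = sqrt(42516 - 16306*(22657 + sqrt(7848 - 1/11715))) = sqrt(42516 - 16306*(22657 + sqrt(91939319/11715))) = sqrt(42516 - 16306*(22657 + sqrt(1077069122085)/11715)) = sqrt(42516 + (-369445042 - 16306*sqrt(1077069122085)/11715)) = sqrt(-369402526 - 16306*sqrt(1077069122085)/11715)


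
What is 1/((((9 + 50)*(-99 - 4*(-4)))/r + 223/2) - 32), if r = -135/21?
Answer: 90/75713 ≈ 0.0011887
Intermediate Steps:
r = -45/7 (r = -135*1/21 = -45/7 ≈ -6.4286)
1/((((9 + 50)*(-99 - 4*(-4)))/r + 223/2) - 32) = 1/((((9 + 50)*(-99 - 4*(-4)))/(-45/7) + 223/2) - 32) = 1/(((59*(-99 + 16))*(-7/45) + 223*(½)) - 32) = 1/(((59*(-83))*(-7/45) + 223/2) - 32) = 1/((-4897*(-7/45) + 223/2) - 32) = 1/((34279/45 + 223/2) - 32) = 1/(78593/90 - 32) = 1/(75713/90) = 90/75713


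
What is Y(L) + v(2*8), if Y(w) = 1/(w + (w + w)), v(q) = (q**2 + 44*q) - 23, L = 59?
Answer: 165850/177 ≈ 937.01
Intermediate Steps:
v(q) = -23 + q**2 + 44*q
Y(w) = 1/(3*w) (Y(w) = 1/(w + 2*w) = 1/(3*w))
Y(L) + v(2*8) = (1/3)/59 + (-23 + (2*8)**2 + 44*(2*8)) = (1/3)*(1/59) + (-23 + 16**2 + 44*16) = 1/177 + (-23 + 256 + 704) = 1/177 + 937 = 165850/177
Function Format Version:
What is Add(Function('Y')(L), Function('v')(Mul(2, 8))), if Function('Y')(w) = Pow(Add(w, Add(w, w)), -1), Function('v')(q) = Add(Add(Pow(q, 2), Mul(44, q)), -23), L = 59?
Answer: Rational(165850, 177) ≈ 937.01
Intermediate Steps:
Function('v')(q) = Add(-23, Pow(q, 2), Mul(44, q))
Function('Y')(w) = Mul(Rational(1, 3), Pow(w, -1)) (Function('Y')(w) = Pow(Add(w, Mul(2, w)), -1) = Pow(Mul(3, w), -1) = Mul(Rational(1, 3), Pow(w, -1)))
Add(Function('Y')(L), Function('v')(Mul(2, 8))) = Add(Mul(Rational(1, 3), Pow(59, -1)), Add(-23, Pow(Mul(2, 8), 2), Mul(44, Mul(2, 8)))) = Add(Mul(Rational(1, 3), Rational(1, 59)), Add(-23, Pow(16, 2), Mul(44, 16))) = Add(Rational(1, 177), Add(-23, 256, 704)) = Add(Rational(1, 177), 937) = Rational(165850, 177)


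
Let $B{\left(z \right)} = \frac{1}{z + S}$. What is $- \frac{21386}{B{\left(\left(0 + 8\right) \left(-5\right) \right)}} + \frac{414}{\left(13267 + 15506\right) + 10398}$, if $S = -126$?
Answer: $\frac{46353342470}{13057} \approx 3.5501 \cdot 10^{6}$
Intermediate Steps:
$B{\left(z \right)} = \frac{1}{-126 + z}$ ($B{\left(z \right)} = \frac{1}{z - 126} = \frac{1}{-126 + z}$)
$- \frac{21386}{B{\left(\left(0 + 8\right) \left(-5\right) \right)}} + \frac{414}{\left(13267 + 15506\right) + 10398} = - \frac{21386}{\frac{1}{-126 + \left(0 + 8\right) \left(-5\right)}} + \frac{414}{\left(13267 + 15506\right) + 10398} = - \frac{21386}{\frac{1}{-126 + 8 \left(-5\right)}} + \frac{414}{28773 + 10398} = - \frac{21386}{\frac{1}{-126 - 40}} + \frac{414}{39171} = - \frac{21386}{\frac{1}{-166}} + 414 \cdot \frac{1}{39171} = - \frac{21386}{- \frac{1}{166}} + \frac{138}{13057} = \left(-21386\right) \left(-166\right) + \frac{138}{13057} = 3550076 + \frac{138}{13057} = \frac{46353342470}{13057}$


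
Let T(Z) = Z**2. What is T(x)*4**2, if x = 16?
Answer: 4096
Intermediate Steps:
T(x)*4**2 = 16**2*4**2 = 256*16 = 4096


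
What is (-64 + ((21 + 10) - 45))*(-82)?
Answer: 6396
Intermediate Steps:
(-64 + ((21 + 10) - 45))*(-82) = (-64 + (31 - 45))*(-82) = (-64 - 14)*(-82) = -78*(-82) = 6396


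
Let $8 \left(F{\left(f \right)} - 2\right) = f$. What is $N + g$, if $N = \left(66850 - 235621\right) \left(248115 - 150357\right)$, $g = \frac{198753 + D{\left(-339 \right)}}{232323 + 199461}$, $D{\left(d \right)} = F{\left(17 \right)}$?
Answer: $- \frac{2110779655658357}{127936} \approx -1.6499 \cdot 10^{10}$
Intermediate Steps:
$F{\left(f \right)} = 2 + \frac{f}{8}$
$D{\left(d \right)} = \frac{33}{8}$ ($D{\left(d \right)} = 2 + \frac{1}{8} \cdot 17 = 2 + \frac{17}{8} = \frac{33}{8}$)
$g = \frac{58891}{127936}$ ($g = \frac{198753 + \frac{33}{8}}{232323 + 199461} = \frac{1590057}{8 \cdot 431784} = \frac{1590057}{8} \cdot \frac{1}{431784} = \frac{58891}{127936} \approx 0.46032$)
$N = -16498715418$ ($N = \left(-168771\right) 97758 = -16498715418$)
$N + g = -16498715418 + \frac{58891}{127936} = - \frac{2110779655658357}{127936}$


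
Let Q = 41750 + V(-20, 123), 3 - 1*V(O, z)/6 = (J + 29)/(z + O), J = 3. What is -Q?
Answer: -4301912/103 ≈ -41766.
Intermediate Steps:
V(O, z) = 18 - 192/(O + z) (V(O, z) = 18 - 6*(3 + 29)/(z + O) = 18 - 192/(O + z))
Q = 4301912/103 (Q = 41750 + 6*(-32 + 3*(-20) + 3*123)/(-20 + 123) = 41750 + 6*(-32 - 60 + 369)/103 = 41750 + 6*(1/103)*277 = 41750 + 1662/103 = 4301912/103 ≈ 41766.)
-Q = -1*4301912/103 = -4301912/103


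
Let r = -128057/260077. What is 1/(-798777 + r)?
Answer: -260077/207743653886 ≈ -1.2519e-6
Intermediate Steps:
r = -128057/260077 (r = -128057*1/260077 = -128057/260077 ≈ -0.49238)
1/(-798777 + r) = 1/(-798777 - 128057/260077) = 1/(-207743653886/260077) = -260077/207743653886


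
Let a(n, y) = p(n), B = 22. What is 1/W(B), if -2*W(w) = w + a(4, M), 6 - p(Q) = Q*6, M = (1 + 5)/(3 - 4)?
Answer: -½ ≈ -0.50000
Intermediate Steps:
M = -6 (M = 6/(-1) = 6*(-1) = -6)
p(Q) = 6 - 6*Q (p(Q) = 6 - Q*6 = 6 - 6*Q)
a(n, y) = 6 - 6*n
W(w) = 9 - w/2 (W(w) = -(w + (6 - 6*4))/2 = -(w + (6 - 24))/2 = -(w - 18)/2 = -(-18 + w)/2 = 9 - w/2)
1/W(B) = 1/(9 - ½*22) = 1/(9 - 11) = 1/(-2) = -½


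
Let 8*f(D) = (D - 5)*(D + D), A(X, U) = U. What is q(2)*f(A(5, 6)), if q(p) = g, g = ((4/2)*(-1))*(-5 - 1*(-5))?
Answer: 0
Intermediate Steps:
f(D) = D*(-5 + D)/4 (f(D) = ((D - 5)*(D + D))/8 = ((-5 + D)*(2*D))/8 = (2*D*(-5 + D))/8 = D*(-5 + D)/4)
g = 0 (g = ((4*(½))*(-1))*(-5 + 5) = (2*(-1))*0 = -2*0 = 0)
q(p) = 0
q(2)*f(A(5, 6)) = 0*((¼)*6*(-5 + 6)) = 0*((¼)*6*1) = 0*(3/2) = 0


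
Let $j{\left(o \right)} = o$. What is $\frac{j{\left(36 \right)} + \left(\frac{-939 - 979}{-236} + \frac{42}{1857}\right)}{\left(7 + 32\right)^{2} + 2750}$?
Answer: $\frac{3224785}{311962382} \approx 0.010337$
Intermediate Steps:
$\frac{j{\left(36 \right)} + \left(\frac{-939 - 979}{-236} + \frac{42}{1857}\right)}{\left(7 + 32\right)^{2} + 2750} = \frac{36 + \left(\frac{-939 - 979}{-236} + \frac{42}{1857}\right)}{\left(7 + 32\right)^{2} + 2750} = \frac{36 + \left(\left(-939 - 979\right) \left(- \frac{1}{236}\right) + 42 \cdot \frac{1}{1857}\right)}{39^{2} + 2750} = \frac{36 + \left(\left(-1918\right) \left(- \frac{1}{236}\right) + \frac{14}{619}\right)}{1521 + 2750} = \frac{36 + \left(\frac{959}{118} + \frac{14}{619}\right)}{4271} = \left(36 + \frac{595273}{73042}\right) \frac{1}{4271} = \frac{3224785}{73042} \cdot \frac{1}{4271} = \frac{3224785}{311962382}$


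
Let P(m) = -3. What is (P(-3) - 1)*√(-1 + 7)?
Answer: -4*√6 ≈ -9.7980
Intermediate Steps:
(P(-3) - 1)*√(-1 + 7) = (-3 - 1)*√(-1 + 7) = -4*√6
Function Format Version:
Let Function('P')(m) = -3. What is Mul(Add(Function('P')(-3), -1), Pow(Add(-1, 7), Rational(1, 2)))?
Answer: Mul(-4, Pow(6, Rational(1, 2))) ≈ -9.7980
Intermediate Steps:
Mul(Add(Function('P')(-3), -1), Pow(Add(-1, 7), Rational(1, 2))) = Mul(Add(-3, -1), Pow(Add(-1, 7), Rational(1, 2))) = Mul(-4, Pow(6, Rational(1, 2)))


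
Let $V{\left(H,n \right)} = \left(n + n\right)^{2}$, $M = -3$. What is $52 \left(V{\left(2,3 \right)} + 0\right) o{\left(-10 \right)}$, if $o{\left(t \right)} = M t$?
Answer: $56160$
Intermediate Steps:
$V{\left(H,n \right)} = 4 n^{2}$ ($V{\left(H,n \right)} = \left(2 n\right)^{2} = 4 n^{2}$)
$o{\left(t \right)} = - 3 t$
$52 \left(V{\left(2,3 \right)} + 0\right) o{\left(-10 \right)} = 52 \left(4 \cdot 3^{2} + 0\right) \left(\left(-3\right) \left(-10\right)\right) = 52 \left(4 \cdot 9 + 0\right) 30 = 52 \left(36 + 0\right) 30 = 52 \cdot 36 \cdot 30 = 1872 \cdot 30 = 56160$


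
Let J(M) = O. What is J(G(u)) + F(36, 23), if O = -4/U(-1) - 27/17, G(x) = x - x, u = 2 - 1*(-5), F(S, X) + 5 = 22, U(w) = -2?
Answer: 296/17 ≈ 17.412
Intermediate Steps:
F(S, X) = 17 (F(S, X) = -5 + 22 = 17)
u = 7 (u = 2 + 5 = 7)
G(x) = 0
O = 7/17 (O = -4/(-2) - 27/17 = -4*(-½) - 27*1/17 = 2 - 27/17 = 7/17 ≈ 0.41176)
J(M) = 7/17
J(G(u)) + F(36, 23) = 7/17 + 17 = 296/17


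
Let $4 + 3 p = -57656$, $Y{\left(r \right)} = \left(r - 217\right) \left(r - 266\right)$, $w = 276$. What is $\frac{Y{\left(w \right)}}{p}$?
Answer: $- \frac{59}{1922} \approx -0.030697$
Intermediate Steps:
$Y{\left(r \right)} = \left(-266 + r\right) \left(-217 + r\right)$ ($Y{\left(r \right)} = \left(-217 + r\right) \left(-266 + r\right) = \left(-266 + r\right) \left(-217 + r\right)$)
$p = -19220$ ($p = - \frac{4}{3} + \frac{1}{3} \left(-57656\right) = - \frac{4}{3} - \frac{57656}{3} = -19220$)
$\frac{Y{\left(w \right)}}{p} = \frac{57722 + 276^{2} - 133308}{-19220} = \left(57722 + 76176 - 133308\right) \left(- \frac{1}{19220}\right) = 590 \left(- \frac{1}{19220}\right) = - \frac{59}{1922}$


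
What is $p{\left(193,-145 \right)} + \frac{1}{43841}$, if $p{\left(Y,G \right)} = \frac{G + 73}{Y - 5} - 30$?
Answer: $- \frac{62604901}{2060527} \approx -30.383$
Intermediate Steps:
$p{\left(Y,G \right)} = -30 + \frac{73 + G}{-5 + Y}$ ($p{\left(Y,G \right)} = \frac{73 + G}{-5 + Y} - 30 = -30 + \frac{73 + G}{-5 + Y}$)
$p{\left(193,-145 \right)} + \frac{1}{43841} = \frac{223 - 145 - 5790}{-5 + 193} + \frac{1}{43841} = \frac{223 - 145 - 5790}{188} + \frac{1}{43841} = \frac{1}{188} \left(-5712\right) + \frac{1}{43841} = - \frac{1428}{47} + \frac{1}{43841} = - \frac{62604901}{2060527}$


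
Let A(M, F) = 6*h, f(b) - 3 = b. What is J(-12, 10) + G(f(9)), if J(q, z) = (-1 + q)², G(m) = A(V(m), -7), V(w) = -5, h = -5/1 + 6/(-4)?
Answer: 130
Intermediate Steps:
h = -13/2 (h = -5*1 + 6*(-¼) = -5 - 3/2 = -13/2 ≈ -6.5000)
f(b) = 3 + b
A(M, F) = -39 (A(M, F) = 6*(-13/2) = -39)
G(m) = -39
J(-12, 10) + G(f(9)) = (-1 - 12)² - 39 = (-13)² - 39 = 169 - 39 = 130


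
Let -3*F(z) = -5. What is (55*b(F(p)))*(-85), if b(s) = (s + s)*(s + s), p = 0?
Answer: -467500/9 ≈ -51944.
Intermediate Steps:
F(z) = 5/3 (F(z) = -⅓*(-5) = 5/3)
b(s) = 4*s² (b(s) = (2*s)*(2*s) = 4*s²)
(55*b(F(p)))*(-85) = (55*(4*(5/3)²))*(-85) = (55*(4*(25/9)))*(-85) = (55*(100/9))*(-85) = (5500/9)*(-85) = -467500/9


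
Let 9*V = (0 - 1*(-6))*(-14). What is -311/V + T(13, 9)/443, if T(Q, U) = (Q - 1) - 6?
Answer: 413487/12404 ≈ 33.335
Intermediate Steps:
T(Q, U) = -7 + Q (T(Q, U) = (-1 + Q) - 6 = -7 + Q)
V = -28/3 (V = ((0 - 1*(-6))*(-14))/9 = ((0 + 6)*(-14))/9 = (6*(-14))/9 = (⅑)*(-84) = -28/3 ≈ -9.3333)
-311/V + T(13, 9)/443 = -311/(-28/3) + (-7 + 13)/443 = -311*(-3/28) + 6*(1/443) = 933/28 + 6/443 = 413487/12404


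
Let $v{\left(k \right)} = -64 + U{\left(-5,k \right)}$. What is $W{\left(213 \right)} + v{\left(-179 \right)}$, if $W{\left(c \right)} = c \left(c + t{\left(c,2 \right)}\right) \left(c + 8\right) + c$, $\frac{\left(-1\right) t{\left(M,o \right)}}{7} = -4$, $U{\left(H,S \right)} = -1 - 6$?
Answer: $11344735$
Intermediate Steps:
$U{\left(H,S \right)} = -7$ ($U{\left(H,S \right)} = -1 - 6 = -7$)
$t{\left(M,o \right)} = 28$ ($t{\left(M,o \right)} = \left(-7\right) \left(-4\right) = 28$)
$v{\left(k \right)} = -71$ ($v{\left(k \right)} = -64 - 7 = -71$)
$W{\left(c \right)} = c + c \left(8 + c\right) \left(28 + c\right)$ ($W{\left(c \right)} = c \left(c + 28\right) \left(c + 8\right) + c = c \left(28 + c\right) \left(8 + c\right) + c = c \left(8 + c\right) \left(28 + c\right) + c = c + c \left(8 + c\right) \left(28 + c\right)$)
$W{\left(213 \right)} + v{\left(-179 \right)} = 213 \left(225 + 213^{2} + 36 \cdot 213\right) - 71 = 213 \left(225 + 45369 + 7668\right) - 71 = 213 \cdot 53262 - 71 = 11344806 - 71 = 11344735$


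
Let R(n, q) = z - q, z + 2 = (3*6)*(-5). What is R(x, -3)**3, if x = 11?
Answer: -704969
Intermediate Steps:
z = -92 (z = -2 + (3*6)*(-5) = -2 + 18*(-5) = -2 - 90 = -92)
R(n, q) = -92 - q
R(x, -3)**3 = (-92 - 1*(-3))**3 = (-92 + 3)**3 = (-89)**3 = -704969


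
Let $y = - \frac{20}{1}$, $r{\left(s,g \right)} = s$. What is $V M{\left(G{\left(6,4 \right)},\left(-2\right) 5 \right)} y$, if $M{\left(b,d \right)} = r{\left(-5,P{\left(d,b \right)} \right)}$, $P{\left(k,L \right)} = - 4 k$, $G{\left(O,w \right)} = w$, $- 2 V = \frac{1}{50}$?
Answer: $-1$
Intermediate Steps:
$V = - \frac{1}{100}$ ($V = - \frac{1}{2 \cdot 50} = \left(- \frac{1}{2}\right) \frac{1}{50} = - \frac{1}{100} \approx -0.01$)
$M{\left(b,d \right)} = -5$
$y = -20$ ($y = \left(-20\right) 1 = -20$)
$V M{\left(G{\left(6,4 \right)},\left(-2\right) 5 \right)} y = \left(- \frac{1}{100}\right) \left(-5\right) \left(-20\right) = \frac{1}{20} \left(-20\right) = -1$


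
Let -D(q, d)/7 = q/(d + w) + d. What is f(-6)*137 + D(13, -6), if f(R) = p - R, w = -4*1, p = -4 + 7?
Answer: 12841/10 ≈ 1284.1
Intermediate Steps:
p = 3
w = -4
D(q, d) = -7*d - 7*q/(-4 + d) (D(q, d) = -7*(q/(d - 4) + d) = -7*(q/(-4 + d) + d) = -7*(d + q/(-4 + d)) = -7*d - 7*q/(-4 + d))
f(R) = 3 - R
f(-6)*137 + D(13, -6) = (3 - 1*(-6))*137 + 7*(-1*13 - 1*(-6)² + 4*(-6))/(-4 - 6) = (3 + 6)*137 + 7*(-13 - 1*36 - 24)/(-10) = 9*137 + 7*(-⅒)*(-13 - 36 - 24) = 1233 + 7*(-⅒)*(-73) = 1233 + 511/10 = 12841/10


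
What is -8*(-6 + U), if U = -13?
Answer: 152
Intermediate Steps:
-8*(-6 + U) = -8*(-6 - 13) = -8*(-19) = 152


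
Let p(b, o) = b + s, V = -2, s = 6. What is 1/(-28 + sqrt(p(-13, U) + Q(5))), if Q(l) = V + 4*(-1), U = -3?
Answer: -28/797 - I*sqrt(13)/797 ≈ -0.035132 - 0.0045239*I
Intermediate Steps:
Q(l) = -6 (Q(l) = -2 + 4*(-1) = -2 - 4 = -6)
p(b, o) = 6 + b (p(b, o) = b + 6 = 6 + b)
1/(-28 + sqrt(p(-13, U) + Q(5))) = 1/(-28 + sqrt((6 - 13) - 6)) = 1/(-28 + sqrt(-7 - 6)) = 1/(-28 + sqrt(-13)) = 1/(-28 + I*sqrt(13))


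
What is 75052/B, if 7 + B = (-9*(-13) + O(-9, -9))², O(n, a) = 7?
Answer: 75052/15369 ≈ 4.8833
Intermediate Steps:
B = 15369 (B = -7 + (-9*(-13) + 7)² = -7 + (117 + 7)² = -7 + 124² = -7 + 15376 = 15369)
75052/B = 75052/15369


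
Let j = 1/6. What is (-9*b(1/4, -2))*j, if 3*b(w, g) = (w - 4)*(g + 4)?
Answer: 15/4 ≈ 3.7500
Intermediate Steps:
b(w, g) = (-4 + w)*(4 + g)/3 (b(w, g) = ((w - 4)*(g + 4))/3 = ((-4 + w)*(4 + g))/3 = (-4 + w)*(4 + g)/3)
j = 1/6 ≈ 0.16667
(-9*b(1/4, -2))*j = -9*(-16/3 - 4/3*(-2) + (4/3)/4 + (1/3)*(-2)/4)*(1/6) = -9*(-16/3 + 8/3 + (4/3)*(1/4) + (1/3)*(-2)*(1/4))*(1/6) = -9*(-16/3 + 8/3 + 1/3 - 1/6)*(1/6) = -9*(-5/2)*(1/6) = (45/2)*(1/6) = 15/4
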